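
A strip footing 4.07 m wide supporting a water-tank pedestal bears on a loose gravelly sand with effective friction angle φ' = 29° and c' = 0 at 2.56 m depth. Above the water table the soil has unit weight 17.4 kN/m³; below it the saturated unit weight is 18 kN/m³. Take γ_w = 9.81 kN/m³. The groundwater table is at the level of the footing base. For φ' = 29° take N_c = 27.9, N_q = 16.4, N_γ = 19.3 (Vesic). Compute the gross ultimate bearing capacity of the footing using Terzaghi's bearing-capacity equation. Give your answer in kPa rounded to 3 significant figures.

q = γ·D_f = 17.4 × 2.56 = 44.544 kPa.
For the ½γBN_γ term take γ' = 18 − 9.81 = 8.19 kN/m³ (soil below base is submerged).
q·N_q = 44.544 × 16.4 = 730.52 kPa
0.5·γ·B·N_γ = 0.5 × 8.19 × 4.07 × 19.3 = 321.67 kPa
q_ult = 730.52 + 321.67 = 1052.2 kPa.

q_ult ≈ 1050 kPa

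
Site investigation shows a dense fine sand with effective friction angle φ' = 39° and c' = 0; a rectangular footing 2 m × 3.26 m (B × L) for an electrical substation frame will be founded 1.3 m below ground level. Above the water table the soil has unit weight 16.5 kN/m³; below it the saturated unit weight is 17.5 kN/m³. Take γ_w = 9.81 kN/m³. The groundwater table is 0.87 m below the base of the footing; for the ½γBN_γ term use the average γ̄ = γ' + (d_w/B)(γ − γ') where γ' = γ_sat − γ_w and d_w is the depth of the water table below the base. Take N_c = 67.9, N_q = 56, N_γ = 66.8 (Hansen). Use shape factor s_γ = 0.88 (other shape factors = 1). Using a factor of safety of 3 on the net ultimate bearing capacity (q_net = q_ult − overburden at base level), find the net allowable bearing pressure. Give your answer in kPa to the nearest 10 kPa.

Overburden at base level: q = 16.5 × 1.3 = 21.45 kPa.
The water table is 0.87 m below the base (< B = 2 m), so the ½γBN_γ term uses γ̄ = γ' + (d_w/B)(γ − γ') = 7.69 + (0.87/2)(16.5 − 7.69) = 11.522 kN/m³.
Surcharge term q·N_q = 21.45 × 56 = 1201.2 kPa; self-weight term 0.5·γ·B·N_γ·s_γ = 0.5 × 11.522 × 2 × 66.8 × 0.88 = 677.33 kPa.
q_ult = 1201.2 + 677.33 = 1878.5 kPa.
q_net = 1878.5 − 21.45 = 1857.1 kPa.
q_all(net) = 1857.1 / 3 = 619.03 kPa.

q_all(net) ≈ 620 kPa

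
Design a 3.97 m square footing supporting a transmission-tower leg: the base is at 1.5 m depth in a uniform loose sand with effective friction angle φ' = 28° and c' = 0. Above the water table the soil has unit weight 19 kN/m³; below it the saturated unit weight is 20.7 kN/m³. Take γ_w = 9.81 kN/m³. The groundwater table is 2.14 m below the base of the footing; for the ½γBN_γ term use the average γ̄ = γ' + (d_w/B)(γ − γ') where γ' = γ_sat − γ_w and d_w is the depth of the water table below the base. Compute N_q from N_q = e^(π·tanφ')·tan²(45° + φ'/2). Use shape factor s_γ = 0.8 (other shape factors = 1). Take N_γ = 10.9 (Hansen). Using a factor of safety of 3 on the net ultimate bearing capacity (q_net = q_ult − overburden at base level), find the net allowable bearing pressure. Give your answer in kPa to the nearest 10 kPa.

q_all(net) ≈ 220 kPa

N_q = e^(π·tan28°)·tan²(59°) = 14.72.
q = γ·D_f = 19 × 1.5 = 28.5 kPa.
γ' = 10.89 kN/m³; averaging over the depth B below the base, γ̄ = γ' + (d_w/B)(γ − γ') = 15.262 kN/m³.
q·N_q = 28.5 × 14.72 = 419.52 kPa
0.5·γ·B·N_γ·s_γ = 0.5 × 15.262 × 3.97 × 10.9 × 0.8 = 264.17 kPa
q_ult = 419.52 + 264.17 = 683.68 kPa.
q_net = 683.68 − 28.5 = 655.18 kPa.
q_all(net) = 655.18 / 3 = 218.39 kPa.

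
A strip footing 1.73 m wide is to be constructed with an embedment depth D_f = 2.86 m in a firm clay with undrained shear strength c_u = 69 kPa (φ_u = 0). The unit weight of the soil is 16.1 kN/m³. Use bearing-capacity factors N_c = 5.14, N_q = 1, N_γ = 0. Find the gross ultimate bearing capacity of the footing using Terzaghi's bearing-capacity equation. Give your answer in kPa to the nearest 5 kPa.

q_ult ≈ 400 kPa

Overburden at base level: q = 16.1 × 2.86 = 46.046 kPa.
Cohesion term c·N_c = 69 × 5.14 = 354.66 kPa; surcharge term q·N_q = 46.046 × 1 = 46.046 kPa.
q_ult = 354.66 + 46.046 = 400.71 kPa.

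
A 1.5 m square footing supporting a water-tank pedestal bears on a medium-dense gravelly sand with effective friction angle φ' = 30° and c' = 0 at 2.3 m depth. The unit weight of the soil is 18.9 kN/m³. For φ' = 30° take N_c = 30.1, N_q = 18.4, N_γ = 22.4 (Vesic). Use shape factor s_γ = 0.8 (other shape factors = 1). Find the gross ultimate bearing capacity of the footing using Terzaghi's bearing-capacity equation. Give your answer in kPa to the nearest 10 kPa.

q_ult ≈ 1050 kPa

q = γ·D_f = 18.9 × 2.3 = 43.47 kPa.
q·N_q = 43.47 × 18.4 = 799.85 kPa
0.5·γ·B·N_γ·s_γ = 0.5 × 18.9 × 1.5 × 22.4 × 0.8 = 254.02 kPa
q_ult = 799.85 + 254.02 = 1053.9 kPa.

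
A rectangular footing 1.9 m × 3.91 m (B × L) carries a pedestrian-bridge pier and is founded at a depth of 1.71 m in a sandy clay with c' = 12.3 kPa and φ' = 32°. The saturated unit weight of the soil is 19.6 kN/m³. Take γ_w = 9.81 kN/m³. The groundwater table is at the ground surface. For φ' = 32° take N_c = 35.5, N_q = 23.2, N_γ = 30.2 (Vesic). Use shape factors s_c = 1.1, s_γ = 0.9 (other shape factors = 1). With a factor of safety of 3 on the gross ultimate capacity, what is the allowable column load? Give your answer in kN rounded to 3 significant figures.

With the water table at the surface the whole profile is submerged: γ' = 19.6 − 9.81 = 9.79 kN/m³, so q = γ'·D_f = 16.741 kPa; the same γ' applies in the ½γBN_γ term.
q_ult = c·N_c·s_c + q·N_q + 0.5·γ·B·N_γ·s_γ
     = 12.3 × 35.5 × 1.1 + 16.741 × 23.2 + 0.5 × 9.79 × 1.9 × 30.2 × 0.9
     = 480.32 + 388.39 + 252.79 = 1121.5 kPa.
Gross allowable pressure q_all = 1121.5 / 3 = 373.83 kPa.
Footing area = 7.429 m², so allowable column load = 373.83 × 7.429 = 2777.2 kN.

P_all ≈ 2780 kN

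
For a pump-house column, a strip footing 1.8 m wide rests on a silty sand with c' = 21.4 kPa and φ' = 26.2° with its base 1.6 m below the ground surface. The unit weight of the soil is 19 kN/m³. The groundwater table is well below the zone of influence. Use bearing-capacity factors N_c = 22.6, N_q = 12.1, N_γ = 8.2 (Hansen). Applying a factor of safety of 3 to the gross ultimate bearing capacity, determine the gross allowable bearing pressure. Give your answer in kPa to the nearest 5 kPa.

q_all ≈ 330 kPa

Effective surcharge at the founding depth q = γ·D_f = 19 × 1.6 = 30.4 kPa.
q_ult = c·N_c + q·N_q + 0.5·γ·B·N_γ
     = 21.4 × 22.6 + 30.4 × 12.1 + 0.5 × 19 × 1.8 × 8.2
     = 483.64 + 367.84 + 140.22 = 991.7 kPa.
q_all = q_ult / FS = 991.7 / 3 = 330.57 kPa.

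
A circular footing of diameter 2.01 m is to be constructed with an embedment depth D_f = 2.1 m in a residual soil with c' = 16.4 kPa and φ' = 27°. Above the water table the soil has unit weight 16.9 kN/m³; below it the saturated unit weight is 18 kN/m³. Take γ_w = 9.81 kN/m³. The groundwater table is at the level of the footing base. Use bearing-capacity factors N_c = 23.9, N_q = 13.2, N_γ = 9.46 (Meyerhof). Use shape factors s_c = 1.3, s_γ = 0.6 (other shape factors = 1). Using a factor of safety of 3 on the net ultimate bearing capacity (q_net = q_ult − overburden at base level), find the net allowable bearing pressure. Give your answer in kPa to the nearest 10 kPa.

q_all(net) ≈ 330 kPa

q = γ·D_f = 16.9 × 2.1 = 35.49 kPa.
For the ½γBN_γ term take γ' = 18 − 9.81 = 8.19 kN/m³ (soil below base is submerged).
c·N_c·s_c = 16.4 × 23.9 × 1.3 = 509.55 kPa
q·N_q = 35.49 × 13.2 = 468.47 kPa
0.5·γ·B·N_γ·s_γ = 0.5 × 8.19 × 2.01 × 9.46 × 0.6 = 46.719 kPa
q_ult = 509.55 + 468.47 + 46.719 = 1024.7 kPa.
q_net = 1024.7 − 35.49 = 989.24 kPa.
q_all(net) = 989.24 / 3 = 329.75 kPa.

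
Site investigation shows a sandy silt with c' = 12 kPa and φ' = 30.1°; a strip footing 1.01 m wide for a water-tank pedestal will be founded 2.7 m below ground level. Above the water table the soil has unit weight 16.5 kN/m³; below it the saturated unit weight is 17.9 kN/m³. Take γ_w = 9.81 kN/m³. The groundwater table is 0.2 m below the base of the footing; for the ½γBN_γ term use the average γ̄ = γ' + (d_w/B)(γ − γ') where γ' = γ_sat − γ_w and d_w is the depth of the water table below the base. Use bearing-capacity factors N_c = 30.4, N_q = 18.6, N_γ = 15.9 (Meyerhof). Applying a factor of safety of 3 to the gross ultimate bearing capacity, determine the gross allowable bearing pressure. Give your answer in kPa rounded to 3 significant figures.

q = γ·D_f = 16.5 × 2.7 = 44.55 kPa.
γ' = 8.09 kN/m³; averaging over the depth B below the base, γ̄ = γ' + (d_w/B)(γ − γ') = 9.7553 kN/m³.
c·N_c = 12 × 30.4 = 364.8 kPa
q·N_q = 44.55 × 18.6 = 828.63 kPa
0.5·γ·B·N_γ = 0.5 × 9.7553 × 1.01 × 15.9 = 78.331 kPa
q_ult = 364.8 + 828.63 + 78.331 = 1271.8 kPa.
q_all = q_ult / FS = 1271.8 / 3 = 423.92 kPa.

q_all ≈ 424 kPa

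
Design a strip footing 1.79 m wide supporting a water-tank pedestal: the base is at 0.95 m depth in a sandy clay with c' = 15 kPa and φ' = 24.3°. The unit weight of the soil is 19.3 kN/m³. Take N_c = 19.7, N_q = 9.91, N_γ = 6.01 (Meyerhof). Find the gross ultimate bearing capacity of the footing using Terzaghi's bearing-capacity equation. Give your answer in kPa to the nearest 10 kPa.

q_ult ≈ 580 kPa

Effective surcharge at the founding depth q = γ·D_f = 19.3 × 0.95 = 18.335 kPa.
q_ult = c·N_c + q·N_q + 0.5·γ·B·N_γ
     = 15 × 19.7 + 18.335 × 9.91 + 0.5 × 19.3 × 1.79 × 6.01
     = 295.5 + 181.7 + 103.81 = 581.01 kPa.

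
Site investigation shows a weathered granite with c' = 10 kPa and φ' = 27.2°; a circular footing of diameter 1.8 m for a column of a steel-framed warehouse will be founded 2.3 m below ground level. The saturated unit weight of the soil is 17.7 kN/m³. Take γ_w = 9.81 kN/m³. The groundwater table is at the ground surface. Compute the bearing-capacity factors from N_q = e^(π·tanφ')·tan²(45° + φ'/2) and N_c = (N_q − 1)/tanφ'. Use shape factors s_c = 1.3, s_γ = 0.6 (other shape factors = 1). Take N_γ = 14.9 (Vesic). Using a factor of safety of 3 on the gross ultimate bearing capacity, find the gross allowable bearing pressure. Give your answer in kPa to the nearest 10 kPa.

q_all ≈ 210 kPa

N_q = e^(π·tan27.2°)·tan²(58.6°) = 13.49; N_c = (N_q − 1)/tanφ' = 24.3.
With the water table at the surface the whole profile is submerged: γ' = 17.7 − 9.81 = 7.89 kN/m³, so q = γ'·D_f = 18.147 kPa; the same γ' applies in the ½γBN_γ term.
q_ult = c·N_c·s_c + q·N_q + 0.5·γ·B·N_γ·s_γ
     = 10 × 24.3 × 1.3 + 18.147 × 13.488 + 0.5 × 7.89 × 1.8 × 14.9 × 0.6
     = 315.9 + 244.77 + 63.483 = 624.16 kPa.
q_all = 624.16 / 3 = 208.05 kPa.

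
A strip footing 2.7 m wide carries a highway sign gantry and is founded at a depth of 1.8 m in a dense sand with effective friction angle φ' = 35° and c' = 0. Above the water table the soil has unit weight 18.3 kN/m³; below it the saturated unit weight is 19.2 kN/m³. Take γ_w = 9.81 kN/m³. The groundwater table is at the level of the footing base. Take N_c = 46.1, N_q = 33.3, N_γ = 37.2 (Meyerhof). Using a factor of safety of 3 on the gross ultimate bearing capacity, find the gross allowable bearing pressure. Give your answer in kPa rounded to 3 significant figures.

q_all ≈ 523 kPa

q = γ·D_f = 18.3 × 1.8 = 32.94 kPa.
For the ½γBN_γ term take γ' = 19.2 − 9.81 = 9.39 kN/m³ (soil below base is submerged).
q·N_q = 32.94 × 33.3 = 1096.9 kPa
0.5·γ·B·N_γ = 0.5 × 9.39 × 2.7 × 37.2 = 471.57 kPa
q_ult = 1096.9 + 471.57 = 1568.5 kPa.
q_all = 1568.5 / 3 = 522.82 kPa.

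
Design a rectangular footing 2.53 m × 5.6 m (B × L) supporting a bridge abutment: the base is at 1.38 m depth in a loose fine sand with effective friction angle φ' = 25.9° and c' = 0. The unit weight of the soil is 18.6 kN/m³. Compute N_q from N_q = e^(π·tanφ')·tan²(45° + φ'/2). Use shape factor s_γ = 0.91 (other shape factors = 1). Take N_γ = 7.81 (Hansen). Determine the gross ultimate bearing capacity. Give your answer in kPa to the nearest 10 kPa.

q_ult ≈ 470 kPa

tan25.9° = 0.4856, so N_q = e^(π×0.4856)·tan²(57.95°) = 4.597 × 2.551 = 11.73.
Effective surcharge at the founding depth q = γ·D_f = 18.6 × 1.38 = 25.668 kPa.
q_ult = q·N_q + 0.5·γ·B·N_γ·s_γ
     = 25.668 × 11.728 + 0.5 × 18.6 × 2.53 × 7.81 × 0.91
     = 301.05 + 167.22 = 468.27 kPa.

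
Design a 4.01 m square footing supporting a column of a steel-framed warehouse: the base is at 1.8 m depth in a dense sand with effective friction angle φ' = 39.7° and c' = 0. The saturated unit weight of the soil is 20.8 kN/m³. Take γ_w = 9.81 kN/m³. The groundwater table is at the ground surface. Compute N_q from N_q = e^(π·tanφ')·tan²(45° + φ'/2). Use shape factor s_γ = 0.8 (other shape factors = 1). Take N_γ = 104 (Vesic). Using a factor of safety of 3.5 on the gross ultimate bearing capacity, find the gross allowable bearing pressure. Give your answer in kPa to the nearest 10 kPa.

q_all ≈ 870 kPa

N_q = e^(π·tan39.7°)·tan²(64.85°) = 61.58.
With the water table at the surface the whole profile is submerged: γ' = 20.8 − 9.81 = 10.99 kN/m³, so q = γ'·D_f = 19.782 kPa; the same γ' applies in the ½γBN_γ term.
q_ult = q·N_q + 0.5·γ·B·N_γ·s_γ
     = 19.782 × 61.583 + 0.5 × 10.99 × 4.01 × 104 × 0.8
     = 1218.2 + 1833.3 = 3051.5 kPa.
q_all = 3051.5 / 3.5 = 871.87 kPa.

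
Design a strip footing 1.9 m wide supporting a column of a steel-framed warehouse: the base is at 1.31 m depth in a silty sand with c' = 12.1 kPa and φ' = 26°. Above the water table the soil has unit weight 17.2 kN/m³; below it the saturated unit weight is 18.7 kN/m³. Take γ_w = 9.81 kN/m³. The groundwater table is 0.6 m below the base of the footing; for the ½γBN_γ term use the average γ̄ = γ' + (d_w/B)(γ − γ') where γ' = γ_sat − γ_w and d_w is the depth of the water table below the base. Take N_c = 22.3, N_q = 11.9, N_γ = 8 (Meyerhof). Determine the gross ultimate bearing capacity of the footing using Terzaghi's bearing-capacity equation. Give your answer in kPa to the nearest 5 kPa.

q_ult ≈ 625 kPa

Effective surcharge at the founding depth q = γ·D_f = 17.2 × 1.31 = 22.532 kPa.
With d_w = 0.6 m < B, γ̄ = 8.89 + (0.6/1.9) × (17.2 − 8.89) = 11.514 kN/m³.
q_ult = c·N_c + q·N_q + 0.5·γ·B·N_γ
     = 12.1 × 22.3 + 22.532 × 11.9 + 0.5 × 11.514 × 1.9 × 8
     = 269.83 + 268.13 + 87.508 = 625.47 kPa.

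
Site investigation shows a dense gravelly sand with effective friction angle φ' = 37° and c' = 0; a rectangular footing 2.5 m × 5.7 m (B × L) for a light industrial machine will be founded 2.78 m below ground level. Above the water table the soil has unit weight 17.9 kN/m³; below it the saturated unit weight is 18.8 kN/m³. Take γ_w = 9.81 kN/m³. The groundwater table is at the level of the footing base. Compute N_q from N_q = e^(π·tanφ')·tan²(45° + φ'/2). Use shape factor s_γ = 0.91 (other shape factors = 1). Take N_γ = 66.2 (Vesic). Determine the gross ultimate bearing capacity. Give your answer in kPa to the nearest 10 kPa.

tan37° = 0.7536, so N_q = e^(π×0.7536)·tan²(63.5°) = 10.669 × 4.023 = 42.92.
Effective surcharge at the founding depth q = γ·D_f = 17.9 × 2.78 = 49.762 kPa.
The water table coincides with the base, so in the self-weight term γ → γ' = 8.99 kN/m³.
q_ult = q·N_q + 0.5·γ·B·N_γ·s_γ
     = 49.762 × 42.92 + 0.5 × 8.99 × 2.5 × 66.2 × 0.91
     = 2135.8 + 676.97 = 2812.8 kPa.

q_ult ≈ 2810 kPa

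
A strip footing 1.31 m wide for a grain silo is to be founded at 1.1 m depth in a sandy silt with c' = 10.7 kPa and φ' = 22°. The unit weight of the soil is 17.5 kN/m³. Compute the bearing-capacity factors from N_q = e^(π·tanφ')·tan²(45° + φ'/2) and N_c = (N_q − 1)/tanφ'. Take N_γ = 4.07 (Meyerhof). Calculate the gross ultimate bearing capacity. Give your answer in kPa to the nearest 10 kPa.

q_ult ≈ 380 kPa

tan22° = 0.404, so N_q = e^(π×0.404)·tan²(56°) = 3.558 × 2.198 = 7.82.
N_c = (7.82 − 1)/tan22° = 16.88.
q = γ·D_f = 17.5 × 1.1 = 19.25 kPa.
c·N_c = 10.7 × 16.883 = 180.65 kPa
q·N_q = 19.25 × 7.8211 = 150.56 kPa
0.5·γ·B·N_γ = 0.5 × 17.5 × 1.31 × 4.07 = 46.652 kPa
q_ult = 180.65 + 150.56 + 46.652 = 377.86 kPa.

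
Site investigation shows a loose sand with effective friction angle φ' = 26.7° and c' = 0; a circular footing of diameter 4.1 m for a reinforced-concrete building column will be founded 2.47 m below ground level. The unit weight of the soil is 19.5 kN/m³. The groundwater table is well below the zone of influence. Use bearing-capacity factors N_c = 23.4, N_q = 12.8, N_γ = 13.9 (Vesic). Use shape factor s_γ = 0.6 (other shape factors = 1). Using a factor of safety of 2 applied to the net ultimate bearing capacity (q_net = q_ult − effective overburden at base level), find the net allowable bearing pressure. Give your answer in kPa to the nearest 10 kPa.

q_all(net) ≈ 450 kPa

q = γ·D_f = 19.5 × 2.47 = 48.165 kPa.
q·N_q = 48.165 × 12.8 = 616.51 kPa
0.5·γ·B·N_γ·s_γ = 0.5 × 19.5 × 4.1 × 13.9 × 0.6 = 333.39 kPa
q_ult = 616.51 + 333.39 = 949.9 kPa.
Net ultimate: q_net = 949.9 − 48.165 = 901.74 kPa.
q_all(net) = 901.74 / 2 = 450.87 kPa.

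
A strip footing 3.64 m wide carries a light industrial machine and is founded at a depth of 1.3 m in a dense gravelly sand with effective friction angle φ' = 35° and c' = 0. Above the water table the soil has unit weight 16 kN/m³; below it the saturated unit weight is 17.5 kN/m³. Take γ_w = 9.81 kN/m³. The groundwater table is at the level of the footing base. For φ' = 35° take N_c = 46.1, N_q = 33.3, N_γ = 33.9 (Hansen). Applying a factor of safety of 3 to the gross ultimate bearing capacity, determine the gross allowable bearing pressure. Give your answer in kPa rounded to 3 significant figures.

q_all ≈ 389 kPa

q = γ·D_f = 16 × 1.3 = 20.8 kPa.
For the ½γBN_γ term take γ' = 17.5 − 9.81 = 7.69 kN/m³ (soil below base is submerged).
q·N_q = 20.8 × 33.3 = 692.64 kPa
0.5·γ·B·N_γ = 0.5 × 7.69 × 3.64 × 33.9 = 474.46 kPa
q_ult = 692.64 + 474.46 = 1167.1 kPa.
q_all = q_ult / FS = 1167.1 / 3 = 389.03 kPa.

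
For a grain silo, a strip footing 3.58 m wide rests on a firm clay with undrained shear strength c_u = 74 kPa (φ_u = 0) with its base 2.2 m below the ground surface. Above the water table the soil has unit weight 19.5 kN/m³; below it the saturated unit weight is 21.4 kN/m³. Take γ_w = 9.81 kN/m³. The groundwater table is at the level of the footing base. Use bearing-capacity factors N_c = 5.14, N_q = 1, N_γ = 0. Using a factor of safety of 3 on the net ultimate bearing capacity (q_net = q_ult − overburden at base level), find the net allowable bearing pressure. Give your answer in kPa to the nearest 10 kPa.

q = γ·D_f = 19.5 × 2.2 = 42.9 kPa.
c·N_c = 74 × 5.14 = 380.36 kPa
q·N_q = 42.9 × 1 = 42.9 kPa
q_ult = 380.36 + 42.9 = 423.26 kPa.
q_net = 423.26 − 42.9 = 380.36 kPa.
q_all(net) = 380.36 / 3 = 126.79 kPa.

q_all(net) ≈ 130 kPa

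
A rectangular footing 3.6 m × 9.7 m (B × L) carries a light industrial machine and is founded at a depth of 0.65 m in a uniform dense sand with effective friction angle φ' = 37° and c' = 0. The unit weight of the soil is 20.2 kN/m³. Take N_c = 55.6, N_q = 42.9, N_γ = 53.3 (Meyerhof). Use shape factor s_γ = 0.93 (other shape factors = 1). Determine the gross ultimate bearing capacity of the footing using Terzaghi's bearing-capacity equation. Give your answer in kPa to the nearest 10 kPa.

Effective surcharge at the founding depth q = γ·D_f = 20.2 × 0.65 = 13.13 kPa.
q_ult = q·N_q + 0.5·γ·B·N_γ·s_γ
     = 13.13 × 42.9 + 0.5 × 20.2 × 3.6 × 53.3 × 0.93
     = 563.28 + 1802.3 = 2365.6 kPa.

q_ult ≈ 2370 kPa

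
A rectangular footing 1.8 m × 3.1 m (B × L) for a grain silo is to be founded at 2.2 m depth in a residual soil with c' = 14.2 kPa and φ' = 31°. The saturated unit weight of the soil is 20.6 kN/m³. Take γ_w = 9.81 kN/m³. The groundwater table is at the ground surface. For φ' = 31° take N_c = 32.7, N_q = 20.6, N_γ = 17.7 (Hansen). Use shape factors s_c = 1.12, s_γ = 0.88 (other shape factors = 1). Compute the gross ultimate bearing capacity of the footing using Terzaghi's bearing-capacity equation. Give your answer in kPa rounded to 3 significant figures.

q_ult ≈ 1160 kPa

With the water table at the surface the whole profile is submerged: γ' = 20.6 − 9.81 = 10.79 kN/m³, so q = γ'·D_f = 23.738 kPa; the same γ' applies in the ½γBN_γ term.
q_ult = c·N_c·s_c + q·N_q + 0.5·γ·B·N_γ·s_γ
     = 14.2 × 32.7 × 1.12 + 23.738 × 20.6 + 0.5 × 10.79 × 1.8 × 17.7 × 0.88
     = 520.06 + 489 + 151.26 = 1160.3 kPa.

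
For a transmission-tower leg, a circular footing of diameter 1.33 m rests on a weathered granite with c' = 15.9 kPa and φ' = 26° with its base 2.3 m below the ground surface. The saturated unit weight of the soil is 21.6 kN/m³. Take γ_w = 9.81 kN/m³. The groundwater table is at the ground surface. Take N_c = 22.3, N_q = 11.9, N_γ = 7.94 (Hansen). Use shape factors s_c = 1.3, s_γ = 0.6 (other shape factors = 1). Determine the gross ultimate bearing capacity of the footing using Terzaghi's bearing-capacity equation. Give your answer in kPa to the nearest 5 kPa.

q_ult ≈ 820 kPa

With the water table at the surface the whole profile is submerged: γ' = 21.6 − 9.81 = 11.79 kN/m³, so q = γ'·D_f = 27.117 kPa; the same γ' applies in the ½γBN_γ term.
q_ult = c·N_c·s_c + q·N_q + 0.5·γ·B·N_γ·s_γ
     = 15.9 × 22.3 × 1.3 + 27.117 × 11.9 + 0.5 × 11.79 × 1.33 × 7.94 × 0.6
     = 460.94 + 322.69 + 37.351 = 820.98 kPa.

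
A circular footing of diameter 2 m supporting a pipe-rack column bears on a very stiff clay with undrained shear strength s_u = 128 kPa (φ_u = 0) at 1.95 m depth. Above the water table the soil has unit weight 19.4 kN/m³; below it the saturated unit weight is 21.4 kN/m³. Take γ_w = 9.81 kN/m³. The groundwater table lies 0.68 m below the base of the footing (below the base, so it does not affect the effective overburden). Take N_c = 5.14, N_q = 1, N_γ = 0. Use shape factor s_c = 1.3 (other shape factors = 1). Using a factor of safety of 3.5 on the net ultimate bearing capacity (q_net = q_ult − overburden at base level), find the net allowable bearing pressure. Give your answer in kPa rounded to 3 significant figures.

q = γ·D_f = 19.4 × 1.95 = 37.83 kPa.
c·N_c·s_c = 128 × 5.14 × 1.3 = 855.3 kPa
q·N_q = 37.83 × 1 = 37.83 kPa
q_ult = 855.3 + 37.83 = 893.13 kPa.
q_net = 893.13 − 37.83 = 855.3 kPa.
q_all(net) = 855.3 / 3.5 = 244.37 kPa.

q_all(net) ≈ 244 kPa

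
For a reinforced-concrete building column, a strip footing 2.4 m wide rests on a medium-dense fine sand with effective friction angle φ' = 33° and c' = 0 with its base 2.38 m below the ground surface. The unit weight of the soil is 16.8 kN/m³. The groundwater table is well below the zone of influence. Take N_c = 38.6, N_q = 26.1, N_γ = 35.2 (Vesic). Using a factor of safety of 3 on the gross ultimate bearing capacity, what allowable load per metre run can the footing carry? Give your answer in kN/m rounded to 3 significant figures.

Effective surcharge at the founding depth q = γ·D_f = 16.8 × 2.38 = 39.984 kPa.
q_ult = q·N_q + 0.5·γ·B·N_γ
     = 39.984 × 26.1 + 0.5 × 16.8 × 2.4 × 35.2
     = 1043.6 + 709.63 = 1753.2 kPa.
Gross allowable pressure q_all = 1753.2 / 3 = 584.4 kPa.
Allowable wall load = q_all × B = 584.4 × 2.4 = 1402.6 kN per metre run.

≈ 1400 kN/m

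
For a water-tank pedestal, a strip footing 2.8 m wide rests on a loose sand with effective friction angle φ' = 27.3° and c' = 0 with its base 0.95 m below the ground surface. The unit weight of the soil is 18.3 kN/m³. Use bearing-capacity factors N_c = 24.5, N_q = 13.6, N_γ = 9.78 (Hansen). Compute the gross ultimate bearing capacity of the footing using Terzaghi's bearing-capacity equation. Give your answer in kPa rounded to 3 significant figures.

Effective surcharge at the founding depth q = γ·D_f = 18.3 × 0.95 = 17.385 kPa.
q_ult = q·N_q + 0.5·γ·B·N_γ
     = 17.385 × 13.6 + 0.5 × 18.3 × 2.8 × 9.78
     = 236.44 + 250.56 = 487 kPa.

q_ult ≈ 487 kPa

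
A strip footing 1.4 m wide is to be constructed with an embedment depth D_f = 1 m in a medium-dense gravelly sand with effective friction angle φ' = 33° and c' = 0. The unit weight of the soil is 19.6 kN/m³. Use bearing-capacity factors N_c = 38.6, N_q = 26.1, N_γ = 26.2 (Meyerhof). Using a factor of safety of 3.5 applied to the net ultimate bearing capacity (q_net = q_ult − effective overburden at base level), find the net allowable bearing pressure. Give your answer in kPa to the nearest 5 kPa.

q_all(net) ≈ 245 kPa

q = γ·D_f = 19.6 × 1 = 19.6 kPa.
q·N_q = 19.6 × 26.1 = 511.56 kPa
0.5·γ·B·N_γ = 0.5 × 19.6 × 1.4 × 26.2 = 359.46 kPa
q_ult = 511.56 + 359.46 = 871.02 kPa.
Net ultimate: q_net = 871.02 − 19.6 = 851.42 kPa.
q_all(net) = 851.42 / 3.5 = 243.26 kPa.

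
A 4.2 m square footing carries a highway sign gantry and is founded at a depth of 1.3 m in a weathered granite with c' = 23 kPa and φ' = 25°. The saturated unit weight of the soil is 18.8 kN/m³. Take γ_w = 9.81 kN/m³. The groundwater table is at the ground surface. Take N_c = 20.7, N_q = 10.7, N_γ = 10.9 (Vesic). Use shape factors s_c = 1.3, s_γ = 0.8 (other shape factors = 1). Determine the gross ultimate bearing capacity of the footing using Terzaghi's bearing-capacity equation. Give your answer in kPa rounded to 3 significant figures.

q_ult ≈ 909 kPa

γ' = 18.8 − 9.81 = 8.99 kN/m³ (submerged throughout). q = 8.99 × 1.3 = 11.687 kPa; the same γ' applies in the ½γBN_γ term.
c·N_c·s_c = 23 × 20.7 × 1.3 = 618.93 kPa
q·N_q = 11.687 × 10.7 = 125.05 kPa
0.5·γ·B·N_γ·s_γ = 0.5 × 8.99 × 4.2 × 10.9 × 0.8 = 164.62 kPa
q_ult = 618.93 + 125.05 + 164.62 = 908.61 kPa.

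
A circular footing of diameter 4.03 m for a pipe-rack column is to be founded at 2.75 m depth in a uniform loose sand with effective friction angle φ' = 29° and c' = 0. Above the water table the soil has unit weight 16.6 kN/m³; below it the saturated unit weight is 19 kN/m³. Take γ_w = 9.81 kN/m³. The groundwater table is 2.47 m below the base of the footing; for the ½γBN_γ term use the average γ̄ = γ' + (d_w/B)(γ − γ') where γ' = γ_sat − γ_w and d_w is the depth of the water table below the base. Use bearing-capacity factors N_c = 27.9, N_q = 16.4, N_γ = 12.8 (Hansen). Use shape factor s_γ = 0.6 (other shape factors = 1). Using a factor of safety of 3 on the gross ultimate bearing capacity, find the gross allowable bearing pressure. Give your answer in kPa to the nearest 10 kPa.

q_all ≈ 320 kPa

Effective surcharge at the founding depth q = γ·D_f = 16.6 × 2.75 = 45.65 kPa.
With d_w = 2.47 m < B, γ̄ = 9.19 + (2.47/4.03) × (16.6 − 9.19) = 13.732 kN/m³.
q_ult = q·N_q + 0.5·γ·B·N_γ·s_γ
     = 45.65 × 16.4 + 0.5 × 13.732 × 4.03 × 12.8 × 0.6
     = 748.66 + 212.5 = 961.16 kPa.
q_all = 961.16 / 3 = 320.39 kPa.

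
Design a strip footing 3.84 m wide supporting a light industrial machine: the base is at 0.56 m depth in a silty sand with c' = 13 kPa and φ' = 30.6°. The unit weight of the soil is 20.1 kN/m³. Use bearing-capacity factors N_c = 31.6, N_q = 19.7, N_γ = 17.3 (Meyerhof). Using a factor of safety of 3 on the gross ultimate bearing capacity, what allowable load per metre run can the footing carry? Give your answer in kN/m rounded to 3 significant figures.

Overburden at base level: q = 20.1 × 0.56 = 11.256 kPa.
Cohesion term c·N_c = 13 × 31.6 = 410.8 kPa; surcharge term q·N_q = 11.256 × 19.7 = 221.74 kPa; self-weight term 0.5·γ·B·N_γ = 0.5 × 20.1 × 3.84 × 17.3 = 667.64 kPa.
q_ult = 410.8 + 221.74 + 667.64 = 1300.2 kPa.
Gross allowable pressure q_all = 1300.2 / 3 = 433.39 kPa.
Allowable wall load = q_all × B = 433.39 × 3.84 = 1664.2 kN per metre run.

≈ 1660 kN/m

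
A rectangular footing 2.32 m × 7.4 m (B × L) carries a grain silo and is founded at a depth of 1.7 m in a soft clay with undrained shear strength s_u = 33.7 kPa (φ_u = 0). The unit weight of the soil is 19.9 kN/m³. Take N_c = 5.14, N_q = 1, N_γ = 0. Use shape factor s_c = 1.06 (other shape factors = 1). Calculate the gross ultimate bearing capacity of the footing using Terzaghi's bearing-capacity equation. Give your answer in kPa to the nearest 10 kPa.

q_ult ≈ 220 kPa

q = γ·D_f = 19.9 × 1.7 = 33.83 kPa.
c·N_c·s_c = 33.7 × 5.14 × 1.06 = 183.61 kPa
q·N_q = 33.83 × 1 = 33.83 kPa
q_ult = 183.61 + 33.83 = 217.44 kPa.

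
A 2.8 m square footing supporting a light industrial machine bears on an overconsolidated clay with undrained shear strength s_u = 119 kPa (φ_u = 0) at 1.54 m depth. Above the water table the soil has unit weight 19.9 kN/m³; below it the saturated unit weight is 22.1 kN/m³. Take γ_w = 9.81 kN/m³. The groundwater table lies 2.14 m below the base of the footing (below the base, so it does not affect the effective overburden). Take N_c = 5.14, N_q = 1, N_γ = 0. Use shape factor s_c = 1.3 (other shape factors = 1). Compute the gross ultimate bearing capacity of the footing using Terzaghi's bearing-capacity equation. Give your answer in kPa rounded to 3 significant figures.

q = γ·D_f = 19.9 × 1.54 = 30.646 kPa.
c·N_c·s_c = 119 × 5.14 × 1.3 = 795.16 kPa
q·N_q = 30.646 × 1 = 30.646 kPa
q_ult = 795.16 + 30.646 = 825.8 kPa.

q_ult ≈ 826 kPa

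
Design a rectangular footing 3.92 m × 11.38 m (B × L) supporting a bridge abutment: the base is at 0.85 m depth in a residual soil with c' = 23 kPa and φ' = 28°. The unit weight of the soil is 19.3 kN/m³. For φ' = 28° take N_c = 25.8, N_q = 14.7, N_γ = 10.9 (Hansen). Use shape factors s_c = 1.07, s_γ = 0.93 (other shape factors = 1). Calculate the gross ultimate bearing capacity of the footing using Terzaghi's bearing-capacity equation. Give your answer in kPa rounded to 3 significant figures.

q_ult ≈ 1260 kPa

q = γ·D_f = 19.3 × 0.85 = 16.405 kPa.
c·N_c·s_c = 23 × 25.8 × 1.07 = 634.94 kPa
q·N_q = 16.405 × 14.7 = 241.15 kPa
0.5·γ·B·N_γ·s_γ = 0.5 × 19.3 × 3.92 × 10.9 × 0.93 = 383.46 kPa
q_ult = 634.94 + 241.15 + 383.46 = 1259.6 kPa.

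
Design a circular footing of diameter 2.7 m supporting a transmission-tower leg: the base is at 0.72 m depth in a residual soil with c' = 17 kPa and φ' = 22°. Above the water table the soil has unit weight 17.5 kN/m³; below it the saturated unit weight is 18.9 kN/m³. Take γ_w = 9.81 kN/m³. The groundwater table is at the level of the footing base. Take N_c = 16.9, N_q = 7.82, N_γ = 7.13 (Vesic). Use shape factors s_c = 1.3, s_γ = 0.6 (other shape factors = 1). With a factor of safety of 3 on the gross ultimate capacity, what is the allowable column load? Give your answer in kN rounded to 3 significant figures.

Effective surcharge at the founding depth q = γ·D_f = 17.5 × 0.72 = 12.6 kPa.
The water table coincides with the base, so in the self-weight term γ → γ' = 9.09 kN/m³.
q_ult = c·N_c·s_c + q·N_q + 0.5·γ·B·N_γ·s_γ
     = 17 × 16.9 × 1.3 + 12.6 × 7.82 + 0.5 × 9.09 × 2.7 × 7.13 × 0.6
     = 373.49 + 98.532 + 52.497 = 524.52 kPa.
Gross allowable pressure q_all = 524.52 / 3 = 174.84 kPa.
Footing area = 5.7256 m², so allowable column load = 174.84 × 5.7256 = 1001.1 kN.

P_all ≈ 1000 kN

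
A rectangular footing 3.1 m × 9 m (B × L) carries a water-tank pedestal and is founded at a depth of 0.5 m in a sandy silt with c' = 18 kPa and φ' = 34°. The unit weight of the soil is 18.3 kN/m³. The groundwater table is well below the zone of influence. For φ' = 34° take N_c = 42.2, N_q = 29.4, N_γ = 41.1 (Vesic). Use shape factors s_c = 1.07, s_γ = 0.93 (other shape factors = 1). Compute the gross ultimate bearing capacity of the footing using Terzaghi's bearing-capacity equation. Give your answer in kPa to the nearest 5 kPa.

q_ult ≈ 2165 kPa

Overburden at base level: q = 18.3 × 0.5 = 9.15 kPa.
Cohesion term c·N_c·s_c = 18 × 42.2 × 1.07 = 812.77 kPa; surcharge term q·N_q = 9.15 × 29.4 = 269.01 kPa; self-weight term 0.5·γ·B·N_γ·s_γ = 0.5 × 18.3 × 3.1 × 41.1 × 0.93 = 1084.2 kPa.
q_ult = 812.77 + 269.01 + 1084.2 = 2166 kPa.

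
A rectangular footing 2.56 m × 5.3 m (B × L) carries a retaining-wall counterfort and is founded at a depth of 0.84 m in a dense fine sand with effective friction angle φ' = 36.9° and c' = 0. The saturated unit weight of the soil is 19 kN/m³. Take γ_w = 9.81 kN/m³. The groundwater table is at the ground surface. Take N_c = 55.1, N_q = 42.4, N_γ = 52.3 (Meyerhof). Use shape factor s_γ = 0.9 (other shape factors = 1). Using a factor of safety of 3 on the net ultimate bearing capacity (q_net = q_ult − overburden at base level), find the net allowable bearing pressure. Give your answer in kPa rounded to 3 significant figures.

q_all(net) ≈ 291 kPa

γ' = 19 − 9.81 = 9.19 kN/m³ (submerged throughout). q = 9.19 × 0.84 = 7.7196 kPa; the same γ' applies in the ½γBN_γ term.
q·N_q = 7.7196 × 42.4 = 327.31 kPa
0.5·γ·B·N_γ·s_γ = 0.5 × 9.19 × 2.56 × 52.3 × 0.9 = 553.69 kPa
q_ult = 327.31 + 553.69 = 881 kPa.
q_net = 881 − 7.7196 = 873.29 kPa.
q_all(net) = 873.29 / 3 = 291.1 kPa.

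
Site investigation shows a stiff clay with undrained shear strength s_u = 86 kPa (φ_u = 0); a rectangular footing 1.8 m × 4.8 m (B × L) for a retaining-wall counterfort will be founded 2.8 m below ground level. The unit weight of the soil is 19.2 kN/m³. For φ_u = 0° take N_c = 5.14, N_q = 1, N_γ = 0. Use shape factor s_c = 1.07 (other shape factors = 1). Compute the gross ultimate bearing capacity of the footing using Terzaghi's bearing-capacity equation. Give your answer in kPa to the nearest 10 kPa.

q_ult ≈ 530 kPa

Overburden at base level: q = 19.2 × 2.8 = 53.76 kPa.
Cohesion term c·N_c·s_c = 86 × 5.14 × 1.07 = 472.98 kPa; surcharge term q·N_q = 53.76 × 1 = 53.76 kPa.
q_ult = 472.98 + 53.76 = 526.74 kPa.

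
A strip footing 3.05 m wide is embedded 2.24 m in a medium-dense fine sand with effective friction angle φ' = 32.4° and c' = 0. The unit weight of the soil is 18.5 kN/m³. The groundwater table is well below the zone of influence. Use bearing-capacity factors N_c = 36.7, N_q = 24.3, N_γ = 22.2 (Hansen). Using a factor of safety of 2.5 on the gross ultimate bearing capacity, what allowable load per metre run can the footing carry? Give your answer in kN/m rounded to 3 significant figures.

≈ 1990 kN/m

Effective surcharge at the founding depth q = γ·D_f = 18.5 × 2.24 = 41.44 kPa.
q_ult = q·N_q + 0.5·γ·B·N_γ
     = 41.44 × 24.3 + 0.5 × 18.5 × 3.05 × 22.2
     = 1007 + 626.32 = 1633.3 kPa.
Gross allowable pressure q_all = 1633.3 / 2.5 = 653.32 kPa.
Allowable wall load = q_all × B = 653.32 × 3.05 = 1992.6 kN per metre run.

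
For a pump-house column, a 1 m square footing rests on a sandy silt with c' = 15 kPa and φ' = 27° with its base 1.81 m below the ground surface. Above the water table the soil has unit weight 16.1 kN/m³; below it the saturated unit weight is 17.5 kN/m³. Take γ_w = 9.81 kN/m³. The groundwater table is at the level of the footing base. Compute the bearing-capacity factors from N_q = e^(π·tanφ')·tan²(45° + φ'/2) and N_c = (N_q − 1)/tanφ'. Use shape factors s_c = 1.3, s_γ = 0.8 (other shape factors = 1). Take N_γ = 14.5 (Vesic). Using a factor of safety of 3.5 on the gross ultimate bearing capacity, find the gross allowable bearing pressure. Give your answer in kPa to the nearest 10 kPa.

N_q = e^(π·tan27°)·tan²(58.5°) = 13.2; N_c = (N_q − 1)/tanφ' = 23.94.
Effective surcharge at the founding depth q = γ·D_f = 16.1 × 1.81 = 29.141 kPa.
The water table coincides with the base, so in the self-weight term γ → γ' = 7.69 kN/m³.
q_ult = c·N_c·s_c + q·N_q + 0.5·γ·B·N_γ·s_γ
     = 15 × 23.942 × 1.3 + 29.141 × 13.199 + 0.5 × 7.69 × 1 × 14.5 × 0.8
     = 466.87 + 384.64 + 44.602 = 896.11 kPa.
q_all = 896.11 / 3.5 = 256.03 kPa.

q_all ≈ 260 kPa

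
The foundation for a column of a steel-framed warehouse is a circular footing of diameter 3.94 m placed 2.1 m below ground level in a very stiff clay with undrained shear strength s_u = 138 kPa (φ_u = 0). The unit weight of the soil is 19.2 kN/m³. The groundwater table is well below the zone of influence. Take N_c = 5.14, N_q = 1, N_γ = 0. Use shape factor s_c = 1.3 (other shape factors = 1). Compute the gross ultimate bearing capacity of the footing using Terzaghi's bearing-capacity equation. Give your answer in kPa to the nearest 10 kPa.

q_ult ≈ 960 kPa

Overburden at base level: q = 19.2 × 2.1 = 40.32 kPa.
Cohesion term c·N_c·s_c = 138 × 5.14 × 1.3 = 922.12 kPa; surcharge term q·N_q = 40.32 × 1 = 40.32 kPa.
q_ult = 922.12 + 40.32 = 962.44 kPa.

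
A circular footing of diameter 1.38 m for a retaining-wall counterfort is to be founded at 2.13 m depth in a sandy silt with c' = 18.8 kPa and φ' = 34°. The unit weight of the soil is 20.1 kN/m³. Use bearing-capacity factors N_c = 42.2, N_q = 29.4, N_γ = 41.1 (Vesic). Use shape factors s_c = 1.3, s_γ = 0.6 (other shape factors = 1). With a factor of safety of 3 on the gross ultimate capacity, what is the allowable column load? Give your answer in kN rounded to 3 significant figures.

P_all ≈ 1310 kN

q = γ·D_f = 20.1 × 2.13 = 42.813 kPa.
c·N_c·s_c = 18.8 × 42.2 × 1.3 = 1031.4 kPa
q·N_q = 42.813 × 29.4 = 1258.7 kPa
0.5·γ·B·N_γ·s_γ = 0.5 × 20.1 × 1.38 × 41.1 × 0.6 = 342.01 kPa
q_ult = 1031.4 + 1258.7 + 342.01 = 2632.1 kPa.
Gross allowable pressure q_all = 2632.1 / 3 = 877.36 kPa.
Footing area = 1.4957 m², so allowable column load = 877.36 × 1.4957 = 1312.3 kN.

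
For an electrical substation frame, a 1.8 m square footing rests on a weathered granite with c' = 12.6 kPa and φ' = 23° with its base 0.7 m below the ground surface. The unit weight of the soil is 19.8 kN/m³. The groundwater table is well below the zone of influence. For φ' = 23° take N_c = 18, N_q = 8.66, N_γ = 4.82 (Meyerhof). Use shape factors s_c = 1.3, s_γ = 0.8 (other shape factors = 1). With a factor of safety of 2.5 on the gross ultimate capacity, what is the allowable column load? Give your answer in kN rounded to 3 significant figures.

P_all ≈ 627 kN

q = γ·D_f = 19.8 × 0.7 = 13.86 kPa.
c·N_c·s_c = 12.6 × 18 × 1.3 = 294.84 kPa
q·N_q = 13.86 × 8.66 = 120.03 kPa
0.5·γ·B·N_γ·s_γ = 0.5 × 19.8 × 1.8 × 4.82 × 0.8 = 68.714 kPa
q_ult = 294.84 + 120.03 + 68.714 = 483.58 kPa.
Gross allowable pressure q_all = 483.58 / 2.5 = 193.43 kPa.
Footing area = 3.24 m², so allowable column load = 193.43 × 3.24 = 626.72 kN.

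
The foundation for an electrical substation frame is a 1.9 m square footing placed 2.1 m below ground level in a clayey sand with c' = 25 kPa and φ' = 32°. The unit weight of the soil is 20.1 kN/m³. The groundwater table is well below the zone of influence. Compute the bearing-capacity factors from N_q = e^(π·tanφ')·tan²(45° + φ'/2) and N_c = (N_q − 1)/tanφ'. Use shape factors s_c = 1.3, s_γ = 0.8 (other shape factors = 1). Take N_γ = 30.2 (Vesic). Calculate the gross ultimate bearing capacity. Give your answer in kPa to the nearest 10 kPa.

tan32° = 0.6249, so N_q = e^(π×0.6249)·tan²(61°) = 7.121 × 3.255 = 23.18.
N_c = (23.18 − 1)/tan32° = 35.49.
Overburden at base level: q = 20.1 × 2.1 = 42.21 kPa.
Cohesion term c·N_c·s_c = 25 × 35.49 × 1.3 = 1153.4 kPa; surcharge term q·N_q = 42.21 × 23.177 = 978.29 kPa; self-weight term 0.5·γ·B·N_γ·s_γ = 0.5 × 20.1 × 1.9 × 30.2 × 0.8 = 461.34 kPa.
q_ult = 1153.4 + 978.29 + 461.34 = 2593.1 kPa.

q_ult ≈ 2590 kPa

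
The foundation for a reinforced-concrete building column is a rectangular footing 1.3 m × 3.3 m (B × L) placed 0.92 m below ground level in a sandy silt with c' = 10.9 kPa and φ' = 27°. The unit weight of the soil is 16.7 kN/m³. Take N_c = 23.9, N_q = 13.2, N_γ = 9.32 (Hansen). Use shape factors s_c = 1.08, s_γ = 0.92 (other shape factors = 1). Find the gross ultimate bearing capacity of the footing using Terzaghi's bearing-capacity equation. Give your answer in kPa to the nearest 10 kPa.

Effective surcharge at the founding depth q = γ·D_f = 16.7 × 0.92 = 15.364 kPa.
q_ult = c·N_c·s_c + q·N_q + 0.5·γ·B·N_γ·s_γ
     = 10.9 × 23.9 × 1.08 + 15.364 × 13.2 + 0.5 × 16.7 × 1.3 × 9.32 × 0.92
     = 281.35 + 202.8 + 93.075 = 577.23 kPa.

q_ult ≈ 580 kPa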